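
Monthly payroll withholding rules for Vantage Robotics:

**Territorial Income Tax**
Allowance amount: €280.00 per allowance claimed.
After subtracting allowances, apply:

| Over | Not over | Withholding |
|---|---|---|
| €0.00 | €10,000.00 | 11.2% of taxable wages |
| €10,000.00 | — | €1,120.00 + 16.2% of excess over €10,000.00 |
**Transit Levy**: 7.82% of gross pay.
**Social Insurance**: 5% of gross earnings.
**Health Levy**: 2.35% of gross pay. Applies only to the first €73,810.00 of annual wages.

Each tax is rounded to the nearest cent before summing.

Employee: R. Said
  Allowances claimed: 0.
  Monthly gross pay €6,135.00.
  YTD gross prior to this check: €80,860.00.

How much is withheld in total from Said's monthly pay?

€1,473.63

Territorial Income Tax: taxable = €6,135.00
  11.2% × €6,135.00 = €687.12
Transit Levy: 7.82% × €6,135.00 = €479.76
Social Insurance: 5% × €6,135.00 = €306.75
Health Levy: YTD €80,860.00 ≥ cap €73,810.00 → €0.00
Total: €687.12 + €479.76 + €306.75 + €0.00 = €1,473.63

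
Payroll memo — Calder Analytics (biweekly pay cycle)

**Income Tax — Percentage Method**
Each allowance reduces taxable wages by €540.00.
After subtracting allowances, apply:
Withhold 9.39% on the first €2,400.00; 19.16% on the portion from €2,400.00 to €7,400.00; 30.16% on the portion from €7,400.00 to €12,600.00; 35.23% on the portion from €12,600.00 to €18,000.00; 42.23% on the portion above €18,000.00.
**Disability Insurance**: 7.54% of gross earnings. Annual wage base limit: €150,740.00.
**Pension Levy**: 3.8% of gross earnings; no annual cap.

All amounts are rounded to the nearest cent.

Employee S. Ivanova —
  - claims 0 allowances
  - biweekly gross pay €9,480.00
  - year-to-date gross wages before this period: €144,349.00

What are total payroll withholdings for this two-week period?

Income Tax: taxable = €9,480.00
  €1,183.36 + 30.16% × (€9,480.00 − €7,400.00) = €1,183.36 + 30.16% × €2,080.00 = €1,810.69
Disability Insurance: cap €150,740.00 − YTD €144,349.00 = €6,391.00 subject; 7.54% × €6,391.00 = €481.88
Pension Levy: 3.8% × €9,480.00 = €360.24
Total: €1,810.69 + €481.88 + €360.24 = €2,652.81

€2,652.81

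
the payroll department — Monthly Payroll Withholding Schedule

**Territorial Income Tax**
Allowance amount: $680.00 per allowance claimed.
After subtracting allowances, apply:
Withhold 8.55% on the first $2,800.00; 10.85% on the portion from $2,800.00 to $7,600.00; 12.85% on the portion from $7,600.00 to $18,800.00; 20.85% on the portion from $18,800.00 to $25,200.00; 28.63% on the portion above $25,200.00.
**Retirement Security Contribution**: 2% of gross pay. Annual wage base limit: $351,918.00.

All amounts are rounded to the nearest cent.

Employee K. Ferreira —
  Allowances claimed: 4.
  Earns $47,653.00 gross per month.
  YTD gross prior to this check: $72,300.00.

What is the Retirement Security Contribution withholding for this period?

Retirement Security Contribution: 2% × $47,653.00 = $953.06

$953.06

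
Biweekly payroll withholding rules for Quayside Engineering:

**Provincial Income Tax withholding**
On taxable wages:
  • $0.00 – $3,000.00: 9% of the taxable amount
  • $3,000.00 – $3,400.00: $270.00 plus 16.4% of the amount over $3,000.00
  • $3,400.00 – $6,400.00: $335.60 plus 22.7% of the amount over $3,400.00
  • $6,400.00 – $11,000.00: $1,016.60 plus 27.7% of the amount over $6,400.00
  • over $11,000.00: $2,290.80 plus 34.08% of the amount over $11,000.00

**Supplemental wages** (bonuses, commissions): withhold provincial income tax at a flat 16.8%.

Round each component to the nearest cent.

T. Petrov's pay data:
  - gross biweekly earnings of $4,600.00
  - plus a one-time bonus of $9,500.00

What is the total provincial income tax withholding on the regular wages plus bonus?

Provincial Income Tax: taxable = $4,600.00
  $335.60 + 22.7% × ($4,600.00 − $3,400.00) = $335.60 + 22.7% × $1,200.00 = $608.00
Supplemental (16.8% flat on bonus): 16.8% × $9,500.00 = $1,596.00
Total provincial income tax: $608.00 + $1,596.00 = $2,204.00

$2,204.00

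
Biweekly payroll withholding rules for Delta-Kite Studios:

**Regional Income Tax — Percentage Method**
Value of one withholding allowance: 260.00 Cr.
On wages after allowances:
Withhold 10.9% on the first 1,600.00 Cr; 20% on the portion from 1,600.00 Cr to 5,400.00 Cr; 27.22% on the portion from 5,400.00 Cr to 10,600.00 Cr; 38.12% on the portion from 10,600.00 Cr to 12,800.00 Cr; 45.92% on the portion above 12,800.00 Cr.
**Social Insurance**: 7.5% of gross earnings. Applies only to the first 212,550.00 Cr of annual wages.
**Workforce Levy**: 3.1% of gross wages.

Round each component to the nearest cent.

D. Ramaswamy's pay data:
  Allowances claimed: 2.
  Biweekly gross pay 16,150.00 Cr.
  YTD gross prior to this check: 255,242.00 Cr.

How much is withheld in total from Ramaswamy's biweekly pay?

4,988.67 Cr

Regional Income Tax: taxable = 16,150.00 Cr − 2×260.00 Cr = 15,630.00 Cr
  3,188.48 Cr + 45.92% × (15,630.00 Cr − 12,800.00 Cr) = 3,188.48 Cr + 45.92% × 2,830.00 Cr = 4,488.02 Cr
Social Insurance: YTD 255,242.00 Cr ≥ cap 212,550.00 Cr → 0.00 Cr
Workforce Levy: 3.1% × 16,150.00 Cr = 500.65 Cr
Total: 4,488.02 Cr + 0.00 Cr + 500.65 Cr = 4,988.67 Cr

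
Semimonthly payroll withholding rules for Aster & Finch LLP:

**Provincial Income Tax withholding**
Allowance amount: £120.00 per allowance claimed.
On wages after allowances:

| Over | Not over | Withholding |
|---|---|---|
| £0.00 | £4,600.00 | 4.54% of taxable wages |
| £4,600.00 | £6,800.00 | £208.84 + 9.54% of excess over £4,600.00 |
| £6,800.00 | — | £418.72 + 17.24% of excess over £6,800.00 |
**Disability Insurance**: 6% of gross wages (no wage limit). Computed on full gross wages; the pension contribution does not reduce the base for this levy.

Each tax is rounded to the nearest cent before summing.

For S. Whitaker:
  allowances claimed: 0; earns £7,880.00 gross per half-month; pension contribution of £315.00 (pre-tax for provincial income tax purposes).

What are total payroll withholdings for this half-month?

£1,023.41

Provincial Income Tax: taxable = £7,880.00 − £315.00 = £7,565.00
  £418.72 + 17.24% × (£7,565.00 − £6,800.00) = £418.72 + 17.24% × £765.00 = £550.61
Disability Insurance: 6% × £7,880.00 = £472.80
Total: £550.61 + £472.80 = £1,023.41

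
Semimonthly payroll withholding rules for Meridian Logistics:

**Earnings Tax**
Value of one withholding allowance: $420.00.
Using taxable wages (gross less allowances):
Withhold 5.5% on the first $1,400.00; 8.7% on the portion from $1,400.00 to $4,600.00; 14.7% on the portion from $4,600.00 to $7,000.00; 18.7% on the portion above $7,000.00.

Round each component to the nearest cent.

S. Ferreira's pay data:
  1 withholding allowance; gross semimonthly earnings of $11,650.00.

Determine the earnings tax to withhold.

$1,499.21

Earnings Tax: taxable = $11,650.00 − 1×$420.00 = $11,230.00
  $708.20 + 18.7% × ($11,230.00 − $7,000.00) = $708.20 + 18.7% × $4,230.00 = $1,499.21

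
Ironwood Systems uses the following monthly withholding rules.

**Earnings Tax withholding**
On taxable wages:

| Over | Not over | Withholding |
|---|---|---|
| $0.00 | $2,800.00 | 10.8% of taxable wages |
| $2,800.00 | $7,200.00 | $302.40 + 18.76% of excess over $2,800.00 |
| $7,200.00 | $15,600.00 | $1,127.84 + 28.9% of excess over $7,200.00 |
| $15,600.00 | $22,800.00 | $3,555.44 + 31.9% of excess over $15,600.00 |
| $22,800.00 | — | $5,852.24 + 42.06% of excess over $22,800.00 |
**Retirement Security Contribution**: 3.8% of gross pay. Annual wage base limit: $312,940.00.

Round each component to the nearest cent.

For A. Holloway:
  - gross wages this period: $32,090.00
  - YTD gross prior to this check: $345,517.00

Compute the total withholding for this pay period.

Earnings Tax: taxable = $32,090.00
  $5,852.24 + 42.06% × ($32,090.00 − $22,800.00) = $5,852.24 + 42.06% × $9,290.00 = $9,759.61
Retirement Security Contribution: YTD $345,517.00 ≥ cap $312,940.00 → $0.00
Total: $9,759.61 + $0.00 = $9,759.61

$9,759.61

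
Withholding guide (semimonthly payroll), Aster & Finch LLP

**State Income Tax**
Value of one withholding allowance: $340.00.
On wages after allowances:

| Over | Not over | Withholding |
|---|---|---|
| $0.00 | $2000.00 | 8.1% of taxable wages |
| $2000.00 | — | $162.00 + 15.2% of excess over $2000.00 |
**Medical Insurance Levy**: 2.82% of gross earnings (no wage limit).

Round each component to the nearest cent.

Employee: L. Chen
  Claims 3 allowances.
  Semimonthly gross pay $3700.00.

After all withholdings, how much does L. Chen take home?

State Income Tax: taxable = $3700.00 − 3×$340.00 = $2680.00
  $162.00 + 15.2% × ($2680.00 − $2000.00) = $162.00 + 15.2% × $680.00 = $265.36
Medical Insurance Levy: 2.82% × $3700.00 = $104.34
Total withheld: $265.36 + $104.34 = $369.70
Net pay: $3700.00 − $369.70 = $3330.30

$3330.30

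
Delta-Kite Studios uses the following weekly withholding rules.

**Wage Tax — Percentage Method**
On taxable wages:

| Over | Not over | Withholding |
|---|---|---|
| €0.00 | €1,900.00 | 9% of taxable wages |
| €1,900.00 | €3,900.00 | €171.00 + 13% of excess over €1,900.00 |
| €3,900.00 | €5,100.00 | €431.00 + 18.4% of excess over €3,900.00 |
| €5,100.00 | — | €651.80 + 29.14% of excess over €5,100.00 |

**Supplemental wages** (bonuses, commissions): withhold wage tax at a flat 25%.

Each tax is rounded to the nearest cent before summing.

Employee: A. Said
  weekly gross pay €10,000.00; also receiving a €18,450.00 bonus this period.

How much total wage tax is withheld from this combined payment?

Wage Tax: taxable = €10,000.00
  €651.80 + 29.14% × (€10,000.00 − €5,100.00) = €651.80 + 29.14% × €4,900.00 = €2,079.66
Supplemental (25% flat on bonus): 25% × €18,450.00 = €4,612.50
Total wage tax: €2,079.66 + €4,612.50 = €6,692.16

€6,692.16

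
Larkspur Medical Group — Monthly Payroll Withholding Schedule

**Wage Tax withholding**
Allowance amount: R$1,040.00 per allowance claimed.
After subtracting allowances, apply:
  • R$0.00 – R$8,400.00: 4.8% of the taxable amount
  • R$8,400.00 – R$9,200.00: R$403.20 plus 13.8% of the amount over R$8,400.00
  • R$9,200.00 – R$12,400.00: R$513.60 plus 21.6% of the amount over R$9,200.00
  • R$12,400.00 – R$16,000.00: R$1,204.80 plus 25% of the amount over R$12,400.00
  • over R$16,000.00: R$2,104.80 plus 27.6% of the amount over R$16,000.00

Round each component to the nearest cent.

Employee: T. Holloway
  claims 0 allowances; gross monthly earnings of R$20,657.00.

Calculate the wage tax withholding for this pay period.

Wage Tax: taxable = R$20,657.00
  R$2,104.80 + 27.6% × (R$20,657.00 − R$16,000.00) = R$2,104.80 + 27.6% × R$4,657.00 = R$3,390.13

R$3,390.13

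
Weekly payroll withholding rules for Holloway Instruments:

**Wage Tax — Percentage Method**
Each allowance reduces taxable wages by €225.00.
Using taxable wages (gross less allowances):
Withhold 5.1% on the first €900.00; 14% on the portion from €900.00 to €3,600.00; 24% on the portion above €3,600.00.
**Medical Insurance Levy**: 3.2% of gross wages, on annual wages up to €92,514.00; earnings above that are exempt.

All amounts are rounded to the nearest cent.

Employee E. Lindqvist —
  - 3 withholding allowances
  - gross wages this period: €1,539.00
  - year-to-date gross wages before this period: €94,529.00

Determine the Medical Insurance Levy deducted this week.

Medical Insurance Levy: YTD €94,529.00 ≥ cap €92,514.00 → €0.00

€0.00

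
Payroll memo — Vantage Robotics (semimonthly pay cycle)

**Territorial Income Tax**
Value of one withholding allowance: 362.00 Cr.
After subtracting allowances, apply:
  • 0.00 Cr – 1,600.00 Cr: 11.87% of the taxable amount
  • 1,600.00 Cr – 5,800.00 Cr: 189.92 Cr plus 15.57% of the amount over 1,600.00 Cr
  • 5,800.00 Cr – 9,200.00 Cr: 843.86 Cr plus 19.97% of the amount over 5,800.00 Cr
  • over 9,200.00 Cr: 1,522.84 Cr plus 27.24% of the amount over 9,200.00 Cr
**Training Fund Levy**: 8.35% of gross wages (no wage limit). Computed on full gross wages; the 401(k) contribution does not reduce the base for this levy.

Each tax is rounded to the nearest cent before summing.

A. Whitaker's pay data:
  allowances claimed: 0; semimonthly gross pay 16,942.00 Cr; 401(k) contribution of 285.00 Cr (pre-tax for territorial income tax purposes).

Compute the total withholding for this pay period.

Territorial Income Tax: taxable = 16,942.00 Cr − 285.00 Cr = 16,657.00 Cr
  1,522.84 Cr + 27.24% × (16,657.00 Cr − 9,200.00 Cr) = 1,522.84 Cr + 27.24% × 7,457.00 Cr = 3,554.13 Cr
Training Fund Levy: 8.35% × 16,942.00 Cr = 1,414.66 Cr
Total: 3,554.13 Cr + 1,414.66 Cr = 4,968.79 Cr

4,968.79 Cr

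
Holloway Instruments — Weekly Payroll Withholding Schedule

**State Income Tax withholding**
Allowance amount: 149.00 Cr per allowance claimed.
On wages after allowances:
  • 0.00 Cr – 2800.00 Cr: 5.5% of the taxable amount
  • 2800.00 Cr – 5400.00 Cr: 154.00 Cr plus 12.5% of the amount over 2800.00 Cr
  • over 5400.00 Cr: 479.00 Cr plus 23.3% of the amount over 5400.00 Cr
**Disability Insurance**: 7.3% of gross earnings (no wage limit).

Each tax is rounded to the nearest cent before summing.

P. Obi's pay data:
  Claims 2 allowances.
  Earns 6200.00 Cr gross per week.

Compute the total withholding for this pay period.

1048.57 Cr

State Income Tax: taxable = 6200.00 Cr − 2×149.00 Cr = 5902.00 Cr
  479.00 Cr + 23.3% × (5902.00 Cr − 5400.00 Cr) = 479.00 Cr + 23.3% × 502.00 Cr = 595.97 Cr
Disability Insurance: 7.3% × 6200.00 Cr = 452.60 Cr
Total: 595.97 Cr + 452.60 Cr = 1048.57 Cr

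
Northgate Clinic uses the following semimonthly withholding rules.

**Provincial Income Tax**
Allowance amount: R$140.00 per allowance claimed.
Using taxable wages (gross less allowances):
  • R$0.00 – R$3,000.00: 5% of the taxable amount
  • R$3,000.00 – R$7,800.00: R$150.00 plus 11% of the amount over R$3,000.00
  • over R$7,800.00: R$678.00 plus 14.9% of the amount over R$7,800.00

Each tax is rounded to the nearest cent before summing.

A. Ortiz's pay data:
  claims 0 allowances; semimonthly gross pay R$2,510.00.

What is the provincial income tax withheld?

R$125.50

Provincial Income Tax: taxable = R$2,510.00
  5% × R$2,510.00 = R$125.50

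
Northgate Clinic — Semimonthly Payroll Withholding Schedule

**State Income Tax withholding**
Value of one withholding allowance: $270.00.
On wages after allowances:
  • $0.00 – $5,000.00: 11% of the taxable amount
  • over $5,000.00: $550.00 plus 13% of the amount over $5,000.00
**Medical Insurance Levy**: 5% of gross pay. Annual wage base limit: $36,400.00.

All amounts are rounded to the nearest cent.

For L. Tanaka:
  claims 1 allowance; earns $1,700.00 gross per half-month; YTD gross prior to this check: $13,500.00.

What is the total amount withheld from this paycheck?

State Income Tax: taxable = $1,700.00 − 1×$270.00 = $1,430.00
  11% × $1,430.00 = $157.30
Medical Insurance Levy: 5% × $1,700.00 = $85.00
Total: $157.30 + $85.00 = $242.30

$242.30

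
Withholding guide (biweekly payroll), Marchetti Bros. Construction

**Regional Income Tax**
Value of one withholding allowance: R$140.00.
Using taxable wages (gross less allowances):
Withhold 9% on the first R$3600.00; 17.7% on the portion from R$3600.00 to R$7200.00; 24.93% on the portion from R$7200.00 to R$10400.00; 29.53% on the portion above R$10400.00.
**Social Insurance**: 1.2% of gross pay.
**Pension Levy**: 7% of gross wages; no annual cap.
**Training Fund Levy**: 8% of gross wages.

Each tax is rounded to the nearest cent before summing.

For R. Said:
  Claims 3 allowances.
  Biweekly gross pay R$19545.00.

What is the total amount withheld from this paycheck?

Regional Income Tax: taxable = R$19545.00 − 3×R$140.00 = R$19125.00
  R$1758.96 + 29.53% × (R$19125.00 − R$10400.00) = R$1758.96 + 29.53% × R$8725.00 = R$4335.45
Social Insurance: 1.2% × R$19545.00 = R$234.54
Pension Levy: 7% × R$19545.00 = R$1368.15
Training Fund Levy: 8% × R$19545.00 = R$1563.60
Total: R$4335.45 + R$234.54 + R$1368.15 + R$1563.60 = R$7501.74

R$7501.74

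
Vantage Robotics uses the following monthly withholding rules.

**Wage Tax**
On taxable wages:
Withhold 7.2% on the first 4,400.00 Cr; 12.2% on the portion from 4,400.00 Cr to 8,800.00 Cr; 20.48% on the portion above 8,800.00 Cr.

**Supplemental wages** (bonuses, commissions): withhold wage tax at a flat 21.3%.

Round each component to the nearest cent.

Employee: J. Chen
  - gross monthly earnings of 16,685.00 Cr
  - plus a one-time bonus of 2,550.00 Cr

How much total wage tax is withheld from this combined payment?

3,011.60 Cr

Wage Tax: taxable = 16,685.00 Cr
  853.60 Cr + 20.48% × (16,685.00 Cr − 8,800.00 Cr) = 853.60 Cr + 20.48% × 7,885.00 Cr = 2,468.45 Cr
Supplemental (21.3% flat on bonus): 21.3% × 2,550.00 Cr = 543.15 Cr
Total wage tax: 2,468.45 Cr + 543.15 Cr = 3,011.60 Cr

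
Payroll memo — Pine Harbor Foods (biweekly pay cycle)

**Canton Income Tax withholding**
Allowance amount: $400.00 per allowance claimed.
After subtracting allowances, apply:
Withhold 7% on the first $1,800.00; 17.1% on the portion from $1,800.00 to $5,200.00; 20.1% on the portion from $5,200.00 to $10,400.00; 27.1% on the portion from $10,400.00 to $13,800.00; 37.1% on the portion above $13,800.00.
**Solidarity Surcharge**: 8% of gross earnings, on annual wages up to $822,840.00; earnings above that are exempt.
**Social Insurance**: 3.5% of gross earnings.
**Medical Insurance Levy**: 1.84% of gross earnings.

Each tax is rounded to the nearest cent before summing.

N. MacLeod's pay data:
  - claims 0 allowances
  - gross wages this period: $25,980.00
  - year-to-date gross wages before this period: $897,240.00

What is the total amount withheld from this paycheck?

Canton Income Tax: taxable = $25,980.00
  $2,674.00 + 37.1% × ($25,980.00 − $13,800.00) = $2,674.00 + 37.1% × $12,180.00 = $7,192.78
Solidarity Surcharge: YTD $897,240.00 ≥ cap $822,840.00 → $0.00
Social Insurance: 3.5% × $25,980.00 = $909.30
Medical Insurance Levy: 1.84% × $25,980.00 = $478.03
Total: $7,192.78 + $0.00 + $909.30 + $478.03 = $8,580.11

$8,580.11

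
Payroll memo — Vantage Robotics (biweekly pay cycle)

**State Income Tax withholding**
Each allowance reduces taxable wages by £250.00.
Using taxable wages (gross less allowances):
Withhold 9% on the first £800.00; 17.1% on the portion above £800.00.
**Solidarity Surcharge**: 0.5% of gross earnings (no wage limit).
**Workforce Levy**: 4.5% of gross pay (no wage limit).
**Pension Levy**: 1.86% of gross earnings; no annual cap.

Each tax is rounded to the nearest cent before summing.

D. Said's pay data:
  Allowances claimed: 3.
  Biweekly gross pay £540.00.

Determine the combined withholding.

£37.04

State Income Tax: taxable = £540.00 − 3×£250.00 = £-210.00
  Taxable ≤ 0 → £0.00
Solidarity Surcharge: 0.5% × £540.00 = £2.70
Workforce Levy: 4.5% × £540.00 = £24.30
Pension Levy: 1.86% × £540.00 = £10.04
Total: £0.00 + £2.70 + £24.30 + £10.04 = £37.04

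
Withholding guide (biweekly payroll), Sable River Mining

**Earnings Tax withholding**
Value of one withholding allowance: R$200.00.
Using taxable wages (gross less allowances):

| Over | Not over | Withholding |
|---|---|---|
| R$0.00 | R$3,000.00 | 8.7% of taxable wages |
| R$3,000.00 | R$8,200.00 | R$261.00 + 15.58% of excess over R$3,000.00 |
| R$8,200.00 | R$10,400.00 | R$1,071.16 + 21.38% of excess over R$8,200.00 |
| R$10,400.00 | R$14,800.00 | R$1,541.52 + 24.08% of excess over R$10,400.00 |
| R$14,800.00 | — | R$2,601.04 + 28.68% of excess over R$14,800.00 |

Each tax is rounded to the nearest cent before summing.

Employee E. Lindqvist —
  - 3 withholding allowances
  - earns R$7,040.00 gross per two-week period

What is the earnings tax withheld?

R$796.95

Earnings Tax: taxable = R$7,040.00 − 3×R$200.00 = R$6,440.00
  R$261.00 + 15.58% × (R$6,440.00 − R$3,000.00) = R$261.00 + 15.58% × R$3,440.00 = R$796.95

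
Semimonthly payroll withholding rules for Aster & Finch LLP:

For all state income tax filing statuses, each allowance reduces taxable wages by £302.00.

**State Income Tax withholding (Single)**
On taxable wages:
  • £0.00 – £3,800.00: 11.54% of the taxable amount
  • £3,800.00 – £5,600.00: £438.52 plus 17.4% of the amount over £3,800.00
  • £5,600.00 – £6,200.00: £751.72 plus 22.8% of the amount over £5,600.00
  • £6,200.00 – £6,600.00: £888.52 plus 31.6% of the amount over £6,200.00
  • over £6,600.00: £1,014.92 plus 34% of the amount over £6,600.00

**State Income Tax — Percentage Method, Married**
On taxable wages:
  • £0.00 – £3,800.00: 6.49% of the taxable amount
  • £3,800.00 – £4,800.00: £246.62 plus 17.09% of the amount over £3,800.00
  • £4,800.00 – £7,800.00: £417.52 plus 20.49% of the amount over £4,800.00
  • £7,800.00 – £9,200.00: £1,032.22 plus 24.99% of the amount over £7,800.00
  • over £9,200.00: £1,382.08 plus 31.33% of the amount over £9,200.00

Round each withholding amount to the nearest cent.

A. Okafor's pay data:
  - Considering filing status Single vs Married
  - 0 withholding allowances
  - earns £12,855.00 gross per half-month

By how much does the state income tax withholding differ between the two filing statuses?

State Income Tax (Single): taxable = £12,855.00
  £1,014.92 + 34% × (£12,855.00 − £6,600.00) = £1,014.92 + 34% × £6,255.00 = £3,141.62
State Income Tax (Married): taxable = £12,855.00
  £1,382.08 + 31.33% × (£12,855.00 − £9,200.00) = £1,382.08 + 31.33% × £3,655.00 = £2,527.19
Difference: |£3,141.62 − £2,527.19| = £614.43 (higher under Single)

£614.43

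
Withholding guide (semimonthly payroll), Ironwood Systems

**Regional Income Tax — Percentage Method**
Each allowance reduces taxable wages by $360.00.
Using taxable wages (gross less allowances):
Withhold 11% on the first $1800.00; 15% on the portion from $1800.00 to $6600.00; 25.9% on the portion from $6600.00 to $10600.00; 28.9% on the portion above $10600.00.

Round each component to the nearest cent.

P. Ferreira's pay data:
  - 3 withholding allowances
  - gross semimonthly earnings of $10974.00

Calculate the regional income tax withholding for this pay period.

$1771.15

Regional Income Tax: taxable = $10974.00 − 3×$360.00 = $9894.00
  $918.00 + 25.9% × ($9894.00 − $6600.00) = $918.00 + 25.9% × $3294.00 = $1771.15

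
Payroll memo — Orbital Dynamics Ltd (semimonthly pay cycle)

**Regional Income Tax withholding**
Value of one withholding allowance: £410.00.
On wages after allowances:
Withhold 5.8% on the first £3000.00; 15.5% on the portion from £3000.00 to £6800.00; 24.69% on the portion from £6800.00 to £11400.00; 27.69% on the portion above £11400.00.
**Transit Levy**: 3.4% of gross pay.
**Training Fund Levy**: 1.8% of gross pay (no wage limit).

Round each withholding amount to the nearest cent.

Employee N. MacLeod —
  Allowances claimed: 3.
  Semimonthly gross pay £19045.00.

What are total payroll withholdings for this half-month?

£4665.39

Regional Income Tax: taxable = £19045.00 − 3×£410.00 = £17815.00
  £1898.74 + 27.69% × (£17815.00 − £11400.00) = £1898.74 + 27.69% × £6415.00 = £3675.05
Transit Levy: 3.4% × £19045.00 = £647.53
Training Fund Levy: 1.8% × £19045.00 = £342.81
Total: £3675.05 + £647.53 + £342.81 = £4665.39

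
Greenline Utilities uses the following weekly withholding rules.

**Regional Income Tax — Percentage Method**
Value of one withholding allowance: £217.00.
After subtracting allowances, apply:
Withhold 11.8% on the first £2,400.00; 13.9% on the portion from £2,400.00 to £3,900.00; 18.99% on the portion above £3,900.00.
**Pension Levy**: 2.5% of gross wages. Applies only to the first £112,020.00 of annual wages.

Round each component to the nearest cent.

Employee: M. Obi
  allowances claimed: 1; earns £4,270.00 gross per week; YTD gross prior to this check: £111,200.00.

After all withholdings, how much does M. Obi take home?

£3,728.75

Regional Income Tax: taxable = £4,270.00 − 1×£217.00 = £4,053.00
  £491.70 + 18.99% × (£4,053.00 − £3,900.00) = £491.70 + 18.99% × £153.00 = £520.75
Pension Levy: cap £112,020.00 − YTD £111,200.00 = £820.00 subject; 2.5% × £820.00 = £20.50
Total withheld: £520.75 + £20.50 = £541.25
Net pay: £4,270.00 − £541.25 = £3,728.75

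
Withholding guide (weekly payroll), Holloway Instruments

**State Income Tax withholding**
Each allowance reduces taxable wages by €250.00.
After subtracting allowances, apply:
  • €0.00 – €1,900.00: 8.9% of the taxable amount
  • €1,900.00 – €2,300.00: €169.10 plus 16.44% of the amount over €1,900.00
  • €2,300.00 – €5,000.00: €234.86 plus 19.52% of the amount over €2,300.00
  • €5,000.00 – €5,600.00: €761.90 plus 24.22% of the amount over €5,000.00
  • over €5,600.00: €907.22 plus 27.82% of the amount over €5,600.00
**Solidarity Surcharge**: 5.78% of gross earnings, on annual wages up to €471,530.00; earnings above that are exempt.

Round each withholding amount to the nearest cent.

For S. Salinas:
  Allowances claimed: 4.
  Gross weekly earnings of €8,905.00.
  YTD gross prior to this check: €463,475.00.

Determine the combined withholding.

€2,014.05

State Income Tax: taxable = €8,905.00 − 4×€250.00 = €7,905.00
  €907.22 + 27.82% × (€7,905.00 − €5,600.00) = €907.22 + 27.82% × €2,305.00 = €1,548.47
Solidarity Surcharge: cap €471,530.00 − YTD €463,475.00 = €8,055.00 subject; 5.78% × €8,055.00 = €465.58
Total: €1,548.47 + €465.58 = €2,014.05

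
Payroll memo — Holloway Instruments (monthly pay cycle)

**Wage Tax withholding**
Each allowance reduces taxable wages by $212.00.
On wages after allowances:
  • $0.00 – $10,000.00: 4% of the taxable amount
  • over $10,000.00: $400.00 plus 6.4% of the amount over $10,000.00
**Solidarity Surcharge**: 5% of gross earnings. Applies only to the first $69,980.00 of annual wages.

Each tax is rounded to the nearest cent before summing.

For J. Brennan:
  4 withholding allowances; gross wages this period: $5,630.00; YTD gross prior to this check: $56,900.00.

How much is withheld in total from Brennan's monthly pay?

Wage Tax: taxable = $5,630.00 − 4×$212.00 = $4,782.00
  4% × $4,782.00 = $191.28
Solidarity Surcharge: 5% × $5,630.00 = $281.50
Total: $191.28 + $281.50 = $472.78

$472.78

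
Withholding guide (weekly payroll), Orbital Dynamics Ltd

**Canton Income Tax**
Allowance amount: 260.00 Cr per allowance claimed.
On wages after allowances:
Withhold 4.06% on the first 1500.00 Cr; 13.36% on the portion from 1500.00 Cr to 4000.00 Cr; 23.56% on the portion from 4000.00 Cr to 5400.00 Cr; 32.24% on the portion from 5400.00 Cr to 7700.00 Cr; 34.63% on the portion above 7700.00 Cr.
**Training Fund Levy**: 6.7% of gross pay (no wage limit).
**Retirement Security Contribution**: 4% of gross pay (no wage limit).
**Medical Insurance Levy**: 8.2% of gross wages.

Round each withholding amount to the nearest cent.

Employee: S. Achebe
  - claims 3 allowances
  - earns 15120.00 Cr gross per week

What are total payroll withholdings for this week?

6623.37 Cr

Canton Income Tax: taxable = 15120.00 Cr − 3×260.00 Cr = 14340.00 Cr
  1466.26 Cr + 34.63% × (14340.00 Cr − 7700.00 Cr) = 1466.26 Cr + 34.63% × 6640.00 Cr = 3765.69 Cr
Training Fund Levy: 6.7% × 15120.00 Cr = 1013.04 Cr
Retirement Security Contribution: 4% × 15120.00 Cr = 604.80 Cr
Medical Insurance Levy: 8.2% × 15120.00 Cr = 1239.84 Cr
Total: 3765.69 Cr + 1013.04 Cr + 604.80 Cr + 1239.84 Cr = 6623.37 Cr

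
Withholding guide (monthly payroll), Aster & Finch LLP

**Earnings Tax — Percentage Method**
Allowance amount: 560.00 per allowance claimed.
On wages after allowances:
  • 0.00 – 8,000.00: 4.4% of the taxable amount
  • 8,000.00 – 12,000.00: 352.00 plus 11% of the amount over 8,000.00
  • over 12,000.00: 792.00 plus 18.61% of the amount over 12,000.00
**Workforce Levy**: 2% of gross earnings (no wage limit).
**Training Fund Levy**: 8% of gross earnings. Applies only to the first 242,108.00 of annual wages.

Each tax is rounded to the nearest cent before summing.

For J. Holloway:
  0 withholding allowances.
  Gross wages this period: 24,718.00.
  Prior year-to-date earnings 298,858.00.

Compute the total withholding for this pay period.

Earnings Tax: taxable = 24,718.00
  792.00 + 18.61% × (24,718.00 − 12,000.00) = 792.00 + 18.61% × 12,718.00 = 3,158.82
Workforce Levy: 2% × 24,718.00 = 494.36
Training Fund Levy: YTD 298,858.00 ≥ cap 242,108.00 → 0.00
Total: 3,158.82 + 494.36 + 0.00 = 3,653.18

3,653.18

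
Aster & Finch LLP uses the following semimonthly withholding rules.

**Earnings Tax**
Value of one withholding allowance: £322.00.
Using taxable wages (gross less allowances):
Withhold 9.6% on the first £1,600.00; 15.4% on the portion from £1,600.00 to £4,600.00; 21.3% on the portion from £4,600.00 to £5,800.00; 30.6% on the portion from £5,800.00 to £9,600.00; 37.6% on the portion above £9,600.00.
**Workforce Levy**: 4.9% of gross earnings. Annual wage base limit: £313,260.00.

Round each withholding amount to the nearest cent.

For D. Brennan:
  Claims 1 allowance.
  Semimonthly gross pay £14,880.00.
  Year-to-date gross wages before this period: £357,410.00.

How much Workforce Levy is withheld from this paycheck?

Workforce Levy: YTD £357,410.00 ≥ cap £313,260.00 → £0.00

£0.00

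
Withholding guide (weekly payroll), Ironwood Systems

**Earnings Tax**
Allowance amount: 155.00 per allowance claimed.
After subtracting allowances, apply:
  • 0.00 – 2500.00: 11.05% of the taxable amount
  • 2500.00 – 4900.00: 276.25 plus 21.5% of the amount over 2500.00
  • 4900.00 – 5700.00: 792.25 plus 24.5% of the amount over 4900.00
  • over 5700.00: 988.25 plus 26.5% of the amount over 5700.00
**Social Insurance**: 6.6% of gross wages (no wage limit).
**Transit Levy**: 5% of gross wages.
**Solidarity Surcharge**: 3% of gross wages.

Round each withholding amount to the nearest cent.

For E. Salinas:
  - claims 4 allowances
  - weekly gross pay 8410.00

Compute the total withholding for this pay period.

Earnings Tax: taxable = 8410.00 − 4×155.00 = 7790.00
  988.25 + 26.5% × (7790.00 − 5700.00) = 988.25 + 26.5% × 2090.00 = 1542.10
Social Insurance: 6.6% × 8410.00 = 555.06
Transit Levy: 5% × 8410.00 = 420.50
Solidarity Surcharge: 3% × 8410.00 = 252.30
Total: 1542.10 + 555.06 + 420.50 + 252.30 = 2769.96

2769.96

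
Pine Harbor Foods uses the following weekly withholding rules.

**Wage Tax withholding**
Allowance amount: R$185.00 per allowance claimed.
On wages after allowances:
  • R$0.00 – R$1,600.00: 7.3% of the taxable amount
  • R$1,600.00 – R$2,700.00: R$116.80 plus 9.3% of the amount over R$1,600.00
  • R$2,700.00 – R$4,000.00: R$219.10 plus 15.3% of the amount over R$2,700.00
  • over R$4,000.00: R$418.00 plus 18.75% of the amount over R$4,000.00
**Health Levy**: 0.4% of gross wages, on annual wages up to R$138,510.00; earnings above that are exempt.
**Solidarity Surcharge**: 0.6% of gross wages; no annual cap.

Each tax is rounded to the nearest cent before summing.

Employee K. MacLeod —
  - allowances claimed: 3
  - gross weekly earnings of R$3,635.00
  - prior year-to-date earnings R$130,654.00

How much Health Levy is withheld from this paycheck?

Health Levy: 0.4% × R$3,635.00 = R$14.54

R$14.54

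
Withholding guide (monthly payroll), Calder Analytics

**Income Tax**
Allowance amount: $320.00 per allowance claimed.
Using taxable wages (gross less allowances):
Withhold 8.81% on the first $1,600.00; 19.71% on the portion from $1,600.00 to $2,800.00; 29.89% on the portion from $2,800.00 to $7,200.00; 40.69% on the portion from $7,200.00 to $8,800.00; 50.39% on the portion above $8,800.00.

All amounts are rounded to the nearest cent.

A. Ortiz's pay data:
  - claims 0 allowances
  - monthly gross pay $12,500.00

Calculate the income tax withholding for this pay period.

$4,208.11

Income Tax: taxable = $12,500.00
  $2,343.68 + 50.39% × ($12,500.00 − $8,800.00) = $2,343.68 + 50.39% × $3,700.00 = $4,208.11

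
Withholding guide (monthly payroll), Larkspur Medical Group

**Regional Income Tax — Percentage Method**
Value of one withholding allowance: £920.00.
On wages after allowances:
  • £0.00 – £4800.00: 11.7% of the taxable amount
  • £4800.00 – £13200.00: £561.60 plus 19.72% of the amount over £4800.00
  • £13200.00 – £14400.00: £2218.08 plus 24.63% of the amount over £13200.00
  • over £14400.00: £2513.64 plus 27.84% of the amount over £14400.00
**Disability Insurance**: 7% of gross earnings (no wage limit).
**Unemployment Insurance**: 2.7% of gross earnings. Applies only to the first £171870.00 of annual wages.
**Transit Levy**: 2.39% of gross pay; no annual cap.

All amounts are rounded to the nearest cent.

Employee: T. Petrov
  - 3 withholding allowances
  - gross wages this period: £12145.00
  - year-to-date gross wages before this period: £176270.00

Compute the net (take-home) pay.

Regional Income Tax: taxable = £12145.00 − 3×£920.00 = £9385.00
  £561.60 + 19.72% × (£9385.00 − £4800.00) = £561.60 + 19.72% × £4585.00 = £1465.76
Disability Insurance: 7% × £12145.00 = £850.15
Unemployment Insurance: YTD £176270.00 ≥ cap £171870.00 → £0.00
Transit Levy: 2.39% × £12145.00 = £290.27
Total withheld: £1465.76 + £850.15 + £0.00 + £290.27 = £2606.18
Net pay: £12145.00 − £2606.18 = £9538.82

£9538.82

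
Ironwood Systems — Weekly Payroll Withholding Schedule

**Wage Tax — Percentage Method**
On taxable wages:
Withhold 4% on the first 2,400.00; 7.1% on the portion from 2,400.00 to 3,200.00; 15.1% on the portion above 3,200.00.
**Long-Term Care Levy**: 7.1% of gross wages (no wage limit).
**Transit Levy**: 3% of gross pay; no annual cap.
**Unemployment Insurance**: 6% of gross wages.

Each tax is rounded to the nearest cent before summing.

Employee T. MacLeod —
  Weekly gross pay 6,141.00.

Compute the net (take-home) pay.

4,555.41

Wage Tax: taxable = 6,141.00
  152.80 + 15.1% × (6,141.00 − 3,200.00) = 152.80 + 15.1% × 2,941.00 = 596.89
Long-Term Care Levy: 7.1% × 6,141.00 = 436.01
Transit Levy: 3% × 6,141.00 = 184.23
Unemployment Insurance: 6% × 6,141.00 = 368.46
Total withheld: 596.89 + 436.01 + 184.23 + 368.46 = 1,585.59
Net pay: 6,141.00 − 1,585.59 = 4,555.41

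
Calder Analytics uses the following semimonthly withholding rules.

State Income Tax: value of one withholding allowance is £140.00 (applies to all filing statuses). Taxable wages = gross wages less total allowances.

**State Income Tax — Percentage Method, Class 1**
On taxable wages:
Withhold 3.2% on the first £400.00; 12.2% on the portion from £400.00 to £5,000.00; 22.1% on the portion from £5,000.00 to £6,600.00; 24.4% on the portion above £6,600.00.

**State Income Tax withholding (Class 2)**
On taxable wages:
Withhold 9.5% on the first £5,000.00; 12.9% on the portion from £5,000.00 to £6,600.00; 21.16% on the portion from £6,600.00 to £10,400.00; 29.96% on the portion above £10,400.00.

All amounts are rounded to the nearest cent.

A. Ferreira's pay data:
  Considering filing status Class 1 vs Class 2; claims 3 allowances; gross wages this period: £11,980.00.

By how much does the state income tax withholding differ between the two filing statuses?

£304.82

State Income Tax (Class 1): taxable = £11,980.00 − 3×£140.00 = £11,560.00
  £927.60 + 24.4% × (£11,560.00 − £6,600.00) = £927.60 + 24.4% × £4,960.00 = £2,137.84
State Income Tax (Class 2): taxable = £11,980.00 − 3×£140.00 = £11,560.00
  £1,485.48 + 29.96% × (£11,560.00 − £10,400.00) = £1,485.48 + 29.96% × £1,160.00 = £1,833.02
Difference: |£2,137.84 − £1,833.02| = £304.82 (higher under Class 1)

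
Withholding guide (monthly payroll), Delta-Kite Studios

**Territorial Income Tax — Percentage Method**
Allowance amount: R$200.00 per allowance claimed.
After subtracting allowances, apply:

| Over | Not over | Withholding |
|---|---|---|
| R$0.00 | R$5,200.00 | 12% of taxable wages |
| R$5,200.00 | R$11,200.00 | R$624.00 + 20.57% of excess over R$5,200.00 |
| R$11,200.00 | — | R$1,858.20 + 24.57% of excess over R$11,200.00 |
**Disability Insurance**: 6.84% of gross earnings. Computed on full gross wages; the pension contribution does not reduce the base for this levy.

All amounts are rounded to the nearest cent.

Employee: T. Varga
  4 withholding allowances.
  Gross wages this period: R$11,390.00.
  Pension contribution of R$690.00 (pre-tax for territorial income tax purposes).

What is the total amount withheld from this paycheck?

Territorial Income Tax: taxable = R$11,390.00 − R$690.00 − 4×R$200.00 = R$9,900.00
  R$624.00 + 20.57% × (R$9,900.00 − R$5,200.00) = R$624.00 + 20.57% × R$4,700.00 = R$1,590.79
Disability Insurance: 6.84% × R$11,390.00 = R$779.08
Total: R$1,590.79 + R$779.08 = R$2,369.87

R$2,369.87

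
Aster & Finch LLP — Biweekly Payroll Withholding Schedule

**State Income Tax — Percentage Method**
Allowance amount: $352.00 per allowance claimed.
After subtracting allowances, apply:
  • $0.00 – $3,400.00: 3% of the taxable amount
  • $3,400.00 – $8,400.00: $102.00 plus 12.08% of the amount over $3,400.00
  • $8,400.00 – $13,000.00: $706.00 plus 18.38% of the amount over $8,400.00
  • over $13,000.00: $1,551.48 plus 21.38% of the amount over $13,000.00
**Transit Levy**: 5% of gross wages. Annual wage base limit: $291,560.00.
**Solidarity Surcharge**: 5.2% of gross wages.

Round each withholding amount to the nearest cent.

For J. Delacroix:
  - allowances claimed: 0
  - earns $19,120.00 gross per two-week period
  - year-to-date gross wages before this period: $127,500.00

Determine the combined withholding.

$4,810.18

State Income Tax: taxable = $19,120.00
  $1,551.48 + 21.38% × ($19,120.00 − $13,000.00) = $1,551.48 + 21.38% × $6,120.00 = $2,859.94
Transit Levy: 5% × $19,120.00 = $956.00
Solidarity Surcharge: 5.2% × $19,120.00 = $994.24
Total: $2,859.94 + $956.00 + $994.24 = $4,810.18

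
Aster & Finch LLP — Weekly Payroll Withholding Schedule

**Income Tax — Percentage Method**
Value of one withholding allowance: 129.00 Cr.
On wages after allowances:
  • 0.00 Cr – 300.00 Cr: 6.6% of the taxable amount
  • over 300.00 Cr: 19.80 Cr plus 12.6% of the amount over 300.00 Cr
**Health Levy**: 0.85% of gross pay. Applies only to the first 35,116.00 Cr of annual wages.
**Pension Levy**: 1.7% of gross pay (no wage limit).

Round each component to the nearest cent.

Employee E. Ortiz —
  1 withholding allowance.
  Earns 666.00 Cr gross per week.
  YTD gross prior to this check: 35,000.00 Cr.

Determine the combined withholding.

Income Tax: taxable = 666.00 Cr − 1×129.00 Cr = 537.00 Cr
  19.80 Cr + 12.6% × (537.00 Cr − 300.00 Cr) = 19.80 Cr + 12.6% × 237.00 Cr = 49.66 Cr
Health Levy: cap 35,116.00 Cr − YTD 35,000.00 Cr = 116.00 Cr subject; 0.85% × 116.00 Cr = 0.99 Cr
Pension Levy: 1.7% × 666.00 Cr = 11.32 Cr
Total: 49.66 Cr + 0.99 Cr + 11.32 Cr = 61.97 Cr

61.97 Cr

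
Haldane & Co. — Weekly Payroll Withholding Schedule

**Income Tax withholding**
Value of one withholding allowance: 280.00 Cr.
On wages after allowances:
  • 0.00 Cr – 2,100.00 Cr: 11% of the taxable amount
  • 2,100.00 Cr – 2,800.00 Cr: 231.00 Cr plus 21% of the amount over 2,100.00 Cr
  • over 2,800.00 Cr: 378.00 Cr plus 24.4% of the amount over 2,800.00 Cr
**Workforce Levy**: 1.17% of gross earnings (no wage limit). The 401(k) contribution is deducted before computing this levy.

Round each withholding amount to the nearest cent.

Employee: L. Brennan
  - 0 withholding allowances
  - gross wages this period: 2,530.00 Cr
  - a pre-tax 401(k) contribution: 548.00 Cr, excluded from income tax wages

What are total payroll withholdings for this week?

241.21 Cr

Income Tax: taxable = 2,530.00 Cr − 548.00 Cr = 1,982.00 Cr
  11% × 1,982.00 Cr = 218.02 Cr
Workforce Levy: 1.17% × 1,982.00 Cr = 23.19 Cr
Total: 218.02 Cr + 23.19 Cr = 241.21 Cr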